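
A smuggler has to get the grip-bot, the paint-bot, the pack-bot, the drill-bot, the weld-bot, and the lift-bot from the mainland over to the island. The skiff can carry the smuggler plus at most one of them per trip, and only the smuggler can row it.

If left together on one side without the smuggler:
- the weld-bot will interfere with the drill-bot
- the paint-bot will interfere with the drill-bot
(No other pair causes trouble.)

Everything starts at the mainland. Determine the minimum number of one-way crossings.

13

Counting alone: the smuggler can take at most 1 across per trip to the island, so moving all 6 needs at least 6 loaded trips out, with a return between consecutive ones — at least 11 crossings.
The safety rule pushes this higher. Following every safe sequence of crossings, the most of the 6 that can be at the island as the skiff arrives there on crossing 11 is 5 — never all 6.
So no plan with fewer than 13 crossings exists, and this one achieves 13:
1. Smuggler goes to the island with the drill-bot.
2. Smuggler goes back to the mainland alone.
3. Smuggler goes to the island with the grip-bot.
4. Smuggler goes back to the mainland alone.
5. Smuggler goes to the island with the paint-bot.
6. Smuggler goes back to the mainland with the drill-bot.
7. Smuggler goes to the island with the weld-bot.
8. Smuggler goes back to the mainland alone.
9. Smuggler goes to the island with the pack-bot.
10. Smuggler goes back to the mainland alone.
11. Smuggler goes to the island with the lift-bot.
12. Smuggler goes back to the mainland alone.
13. Smuggler goes to the island with the drill-bot.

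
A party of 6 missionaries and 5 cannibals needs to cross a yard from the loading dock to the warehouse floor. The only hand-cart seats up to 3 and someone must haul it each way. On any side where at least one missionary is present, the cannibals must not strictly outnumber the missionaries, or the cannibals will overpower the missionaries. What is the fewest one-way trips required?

9

Counting alone: each trip to the warehouse floor takes at most 3 across and each return brings at least 1 back, so after t trips out (and t−1 returns) at most 3t − (t−1) of the 11 are across; that first reaches 11 at t = 5, so at least 9 crossings are needed.
The plan below uses exactly 9 crossings, so it is optimal:
1. 3 cannibals → the warehouse floor.  (the loading dock: 6M 2C; the warehouse floor: 0M 3C)
2. 1 cannibal ← the loading dock.  (the loading dock: 6M 3C; the warehouse floor: 0M 2C)
3. 3 missionaries → the warehouse floor.  (the loading dock: 3M 3C; the warehouse floor: 3M 2C)
4. 1 missionary ← the loading dock.  (the loading dock: 4M 3C; the warehouse floor: 2M 2C)
5. 2 missionaries and 1 cannibal → the warehouse floor.  (the loading dock: 2M 2C; the warehouse floor: 4M 3C)
6. 1 missionary ← the loading dock.  (the loading dock: 3M 2C; the warehouse floor: 3M 3C)
7. 2 missionaries and 1 cannibal → the warehouse floor.  (the loading dock: 1M 1C; the warehouse floor: 5M 4C)
8. 1 missionary ← the loading dock.  (the loading dock: 2M 1C; the warehouse floor: 4M 4C)
9. 2 missionaries and 1 cannibal → the warehouse floor.  (the loading dock: 0M 0C; the warehouse floor: 6M 5C)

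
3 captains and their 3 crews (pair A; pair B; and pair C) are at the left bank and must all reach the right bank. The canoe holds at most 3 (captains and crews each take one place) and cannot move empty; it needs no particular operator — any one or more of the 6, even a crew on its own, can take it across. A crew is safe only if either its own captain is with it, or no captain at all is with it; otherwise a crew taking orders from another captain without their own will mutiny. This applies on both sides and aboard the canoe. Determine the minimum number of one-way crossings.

5

Counting alone: each trip to the right bank takes at most 3 across and each return brings at least 1 back, so after t trips out (and t−1 returns) at most 3t − (t−1) of the 6 are across; that first reaches 6 at t = 3, so at least 5 crossings are needed.
The plan below uses exactly 5 crossings, so it is optimal:
1. captain A and crew A cross → the right bank.
2. captain A crosses ← the left bank.
3. captain A, captain B, and captain C cross → the right bank.
4. crew A crosses ← the left bank.
5. crew A, crew B, and crew C cross → the right bank.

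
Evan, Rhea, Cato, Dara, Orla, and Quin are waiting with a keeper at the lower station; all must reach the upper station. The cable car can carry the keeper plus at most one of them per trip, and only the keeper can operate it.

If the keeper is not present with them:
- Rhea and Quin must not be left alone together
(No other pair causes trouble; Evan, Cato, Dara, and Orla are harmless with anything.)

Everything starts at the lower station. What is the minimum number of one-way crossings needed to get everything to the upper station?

Counting alone: the keeper can take at most 1 across per trip to the upper station, so moving all 6 needs at least 6 loaded trips out, with a return between consecutive ones — at least 11 crossings.
The plan below uses exactly 11 crossings, so it is optimal:
1. Keeper goes to the upper station with Rhea.  [the lower station: Cato, Dara, Evan, Orla, Quin | the upper station: Rhea]
2. Keeper goes back to the lower station alone.  [the lower station: Cato, Dara, Evan, Orla, Quin | the upper station: Rhea]
3. Keeper goes to the upper station with Evan.  [the lower station: Cato, Dara, Orla, Quin | the upper station: Evan, Rhea]
4. Keeper goes back to the lower station alone.  [the lower station: Cato, Dara, Orla, Quin | the upper station: Evan, Rhea]
5. Keeper goes to the upper station with Cato.  [the lower station: Dara, Orla, Quin | the upper station: Cato, Evan, Rhea]
6. Keeper goes back to the lower station alone.  [the lower station: Dara, Orla, Quin | the upper station: Cato, Evan, Rhea]
7. Keeper goes to the upper station with Dara.  [the lower station: Orla, Quin | the upper station: Cato, Dara, Evan, Rhea]
8. Keeper goes back to the lower station alone.  [the lower station: Orla, Quin | the upper station: Cato, Dara, Evan, Rhea]
9. Keeper goes to the upper station with Orla.  [the lower station: Quin | the upper station: Cato, Dara, Evan, Orla, Rhea]
10. Keeper goes back to the lower station alone.  [the lower station: Quin | the upper station: Cato, Dara, Evan, Orla, Rhea]
11. Keeper goes to the upper station with Quin.  [the lower station: — | the upper station: Cato, Dara, Evan, Orla, Quin, Rhea]

11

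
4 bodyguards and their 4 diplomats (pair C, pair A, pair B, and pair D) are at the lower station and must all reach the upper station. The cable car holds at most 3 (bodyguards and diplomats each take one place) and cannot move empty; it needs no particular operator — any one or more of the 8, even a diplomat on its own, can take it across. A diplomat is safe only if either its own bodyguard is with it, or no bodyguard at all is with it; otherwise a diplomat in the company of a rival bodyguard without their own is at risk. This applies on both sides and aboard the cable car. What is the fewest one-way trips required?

Counting alone: each trip to the upper station takes at most 3 across and each return brings at least 1 back, so after t trips out (and t−1 returns) at most 3t − (t−1) of the 8 are across; that first reaches 8 at t = 4, so at least 7 crossings are needed.
The safety rule pushes this higher. Following every safe sequence of crossings, the most of the 8 that can be at the upper station as the cable car arrives there on crossing 7 is 7 — never all 8.
So no plan with fewer than 9 crossings exists, and this one achieves 9:
1. bodyguard C and diplomat C cross → the upper station.
2. bodyguard C crosses ← the lower station.
3. bodyguard A, bodyguard C, and diplomat A cross → the upper station.
4. bodyguard C and diplomat C cross ← the lower station.
5. bodyguard B, bodyguard C, and bodyguard D cross → the upper station.
6. diplomat A crosses ← the lower station.
7. diplomat A and diplomat C cross → the upper station.
8. diplomat C crosses ← the lower station.
9. diplomat B, diplomat C, and diplomat D cross → the upper station.

9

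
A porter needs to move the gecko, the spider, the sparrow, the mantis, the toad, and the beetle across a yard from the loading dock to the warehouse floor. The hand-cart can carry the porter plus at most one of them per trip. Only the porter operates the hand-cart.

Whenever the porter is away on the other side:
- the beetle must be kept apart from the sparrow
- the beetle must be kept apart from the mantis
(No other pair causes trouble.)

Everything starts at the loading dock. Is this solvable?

Yes

1. Porter goes to the warehouse floor with the beetle.  [the loading dock: the gecko, the mantis, the sparrow, the spider, the toad | the warehouse floor: the beetle]
2. Porter goes back to the loading dock alone.  [the loading dock: the gecko, the mantis, the sparrow, the spider, the toad | the warehouse floor: the beetle]
3. Porter goes to the warehouse floor with the gecko.  [the loading dock: the mantis, the sparrow, the spider, the toad | the warehouse floor: the beetle, the gecko]
4. Porter goes back to the loading dock alone.  [the loading dock: the mantis, the sparrow, the spider, the toad | the warehouse floor: the beetle, the gecko]
5. Porter goes to the warehouse floor with the spider.  [the loading dock: the mantis, the sparrow, the toad | the warehouse floor: the beetle, the gecko, the spider]
6. Porter goes back to the loading dock alone.  [the loading dock: the mantis, the sparrow, the toad | the warehouse floor: the beetle, the gecko, the spider]
7. Porter goes to the warehouse floor with the sparrow.  [the loading dock: the mantis, the toad | the warehouse floor: the beetle, the gecko, the sparrow, the spider]
8. Porter goes back to the loading dock with the beetle.  [the loading dock: the beetle, the mantis, the toad | the warehouse floor: the gecko, the sparrow, the spider]
9. Porter goes to the warehouse floor with the mantis.  [the loading dock: the beetle, the toad | the warehouse floor: the gecko, the mantis, the sparrow, the spider]
10. Porter goes back to the loading dock alone.  [the loading dock: the beetle, the toad | the warehouse floor: the gecko, the mantis, the sparrow, the spider]
11. Porter goes to the warehouse floor with the toad.  [the loading dock: the beetle | the warehouse floor: the gecko, the mantis, the sparrow, the spider, the toad]
12. Porter goes back to the loading dock alone.  [the loading dock: the beetle | the warehouse floor: the gecko, the mantis, the sparrow, the spider, the toad]
13. Porter goes to the warehouse floor with the beetle.  [the loading dock: — | the warehouse floor: the beetle, the gecko, the mantis, the sparrow, the spider, the toad]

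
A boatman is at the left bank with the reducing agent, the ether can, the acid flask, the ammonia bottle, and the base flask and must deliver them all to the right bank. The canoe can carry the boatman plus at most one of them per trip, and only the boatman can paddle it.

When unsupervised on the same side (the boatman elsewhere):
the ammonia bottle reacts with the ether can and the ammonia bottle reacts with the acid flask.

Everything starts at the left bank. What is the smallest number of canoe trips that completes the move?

Counting alone: the boatman can take at most 1 across per trip to the right bank, so moving all 5 needs at least 5 loaded trips out, with a return between consecutive ones — at least 9 crossings.
The safety rule pushes this higher. Following every safe sequence of crossings, the most of the 5 that can be at the right bank as the canoe arrives there on crossing 9 is 4 — never all 5.
So no plan with fewer than 11 crossings exists, and this one achieves 11:
1. Boatman goes to the right bank with the ammonia bottle.  [the left bank: the acid flask, the base flask, the ether can, the reducing agent | the right bank: the ammonia bottle]
2. Boatman goes back to the left bank alone.  [the left bank: the acid flask, the base flask, the ether can, the reducing agent | the right bank: the ammonia bottle]
3. Boatman goes to the right bank with the reducing agent.  [the left bank: the acid flask, the base flask, the ether can | the right bank: the ammonia bottle, the reducing agent]
4. Boatman goes back to the left bank alone.  [the left bank: the acid flask, the base flask, the ether can | the right bank: the ammonia bottle, the reducing agent]
5. Boatman goes to the right bank with the ether can.  [the left bank: the acid flask, the base flask | the right bank: the ammonia bottle, the ether can, the reducing agent]
6. Boatman goes back to the left bank with the ammonia bottle.  [the left bank: the acid flask, the ammonia bottle, the base flask | the right bank: the ether can, the reducing agent]
7. Boatman goes to the right bank with the acid flask.  [the left bank: the ammonia bottle, the base flask | the right bank: the acid flask, the ether can, the reducing agent]
8. Boatman goes back to the left bank alone.  [the left bank: the ammonia bottle, the base flask | the right bank: the acid flask, the ether can, the reducing agent]
9. Boatman goes to the right bank with the base flask.  [the left bank: the ammonia bottle | the right bank: the acid flask, the base flask, the ether can, the reducing agent]
10. Boatman goes back to the left bank alone.  [the left bank: the ammonia bottle | the right bank: the acid flask, the base flask, the ether can, the reducing agent]
11. Boatman goes to the right bank with the ammonia bottle.  [the left bank: — | the right bank: the acid flask, the ammonia bottle, the base flask, the ether can, the reducing agent]

11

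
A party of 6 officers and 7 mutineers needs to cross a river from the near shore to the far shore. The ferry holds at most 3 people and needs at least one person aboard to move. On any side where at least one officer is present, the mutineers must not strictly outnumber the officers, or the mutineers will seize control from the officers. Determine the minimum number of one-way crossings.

The mutineers already outnumber the officers at the near shore before anyone moves, so the starting position itself is disallowed.

impossible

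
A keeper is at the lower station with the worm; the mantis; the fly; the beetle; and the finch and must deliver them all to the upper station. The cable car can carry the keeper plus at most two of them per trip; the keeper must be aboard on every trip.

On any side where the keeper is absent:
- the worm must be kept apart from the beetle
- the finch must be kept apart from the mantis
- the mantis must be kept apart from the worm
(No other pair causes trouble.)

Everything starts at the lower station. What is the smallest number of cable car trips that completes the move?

5

Counting alone: the keeper can take at most 2 across per trip to the upper station, so moving all 5 needs at least 3 loaded trips out, with a return between consecutive ones — at least 5 crossings.
The plan below uses exactly 5 crossings, so it is optimal:
1. Keeper goes to the upper station with the mantis and the worm.  [the lower station: the beetle, the finch, the fly | the upper station: the mantis, the worm]
2. Keeper goes back to the lower station with the worm.  [the lower station: the beetle, the finch, the fly, the worm | the upper station: the mantis]
3. Keeper goes to the upper station with the beetle and the fly.  [the lower station: the finch, the worm | the upper station: the beetle, the fly, the mantis]
4. Keeper goes back to the lower station alone.  [the lower station: the finch, the worm | the upper station: the beetle, the fly, the mantis]
5. Keeper goes to the upper station with the finch and the worm.  [the lower station: — | the upper station: the beetle, the finch, the fly, the mantis, the worm]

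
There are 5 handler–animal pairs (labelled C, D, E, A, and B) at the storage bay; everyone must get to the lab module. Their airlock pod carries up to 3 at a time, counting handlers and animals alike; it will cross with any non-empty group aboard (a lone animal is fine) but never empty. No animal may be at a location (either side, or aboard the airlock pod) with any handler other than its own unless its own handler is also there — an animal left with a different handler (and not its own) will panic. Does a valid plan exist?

1. animal C and handler C cross → the lab module.
2. handler C crosses ← the storage bay.
3. animal A, animal D, and animal E cross → the lab module.
4. animal C crosses ← the storage bay.
5. handler A, handler D, and handler E cross → the lab module.
6. animal D and handler D cross ← the storage bay.
7. handler B, handler C, and handler D cross → the lab module.
8. animal E crosses ← the storage bay.
9. animal C and animal D cross → the lab module.
10. animal C crosses ← the storage bay.
11. animal B, animal C, and animal E cross → the lab module.

Yes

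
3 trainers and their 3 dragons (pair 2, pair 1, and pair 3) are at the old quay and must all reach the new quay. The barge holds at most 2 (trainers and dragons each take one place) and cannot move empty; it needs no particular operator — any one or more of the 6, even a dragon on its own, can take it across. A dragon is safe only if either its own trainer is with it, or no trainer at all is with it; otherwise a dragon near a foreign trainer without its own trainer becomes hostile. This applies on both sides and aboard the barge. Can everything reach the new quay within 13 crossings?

Yes — this plan uses 11 crossings (≤ 13):
1. dragon 2 and trainer 2 cross → the new quay.
2. trainer 2 crosses ← the old quay.
3. dragon 1 and dragon 3 cross → the new quay.
4. dragon 2 crosses ← the old quay.
5. trainer 1 and trainer 3 cross → the new quay.
6. dragon 1 and trainer 1 cross ← the old quay.
7. trainer 1 and trainer 2 cross → the new quay.
8. dragon 3 crosses ← the old quay.
9. dragon 1 and dragon 2 cross → the new quay.
10. trainer 3 crosses ← the old quay.
11. dragon 3 and trainer 3 cross → the new quay.

Yes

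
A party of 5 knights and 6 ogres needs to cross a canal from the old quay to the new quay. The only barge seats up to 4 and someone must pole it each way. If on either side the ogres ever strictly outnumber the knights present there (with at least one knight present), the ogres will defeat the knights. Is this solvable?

The ogres already outnumber the knights at the old quay before anyone moves, so the starting position itself is disallowed.

No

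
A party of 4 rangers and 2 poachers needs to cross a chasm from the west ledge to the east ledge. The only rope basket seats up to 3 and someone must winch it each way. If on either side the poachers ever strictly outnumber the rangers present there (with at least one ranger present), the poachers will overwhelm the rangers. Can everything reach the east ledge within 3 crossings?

No

Counting alone: each trip to the east ledge takes at most 3 across and each return brings at least 1 back, so after t trips out (and t−1 returns) at most 3t − (t−1) of the 6 are across; that first reaches 6 at t = 3, so at least 5 crossings are needed.
Since 3 < 5, 3 crossings cannot be enough. (The shortest complete plan in fact takes 5:)
1. 2 poachers → the east ledge.  (the west ledge: 4R 0P; the east ledge: 0R 2P)
2. 1 poacher ← the west ledge.  (the west ledge: 4R 1P; the east ledge: 0R 1P)
3. 2 rangers and 1 poacher → the east ledge.  (the west ledge: 2R 0P; the east ledge: 2R 2P)
4. 1 poacher ← the west ledge.  (the west ledge: 2R 1P; the east ledge: 2R 1P)
5. 2 rangers and 1 poacher → the east ledge.  (the west ledge: 0R 0P; the east ledge: 4R 2P)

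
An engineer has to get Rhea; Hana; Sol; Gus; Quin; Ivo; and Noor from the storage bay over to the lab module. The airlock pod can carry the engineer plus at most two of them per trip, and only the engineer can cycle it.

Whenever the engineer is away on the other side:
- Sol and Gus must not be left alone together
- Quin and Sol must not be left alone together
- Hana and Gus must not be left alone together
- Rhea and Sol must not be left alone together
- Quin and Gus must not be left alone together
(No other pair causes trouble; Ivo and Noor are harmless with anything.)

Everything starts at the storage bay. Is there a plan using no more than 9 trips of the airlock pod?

No

Counting alone: the engineer can take at most 2 across per trip to the lab module, so moving all 7 needs at least 4 loaded trips out, with a return between consecutive ones — at least 7 crossings.
The safety rule pushes this higher. Following every safe sequence of crossings, the most of the 7 that can be at the lab module as the airlock pod arrives there on crossings 7, 9 is 5, 6 respectively — never all 7.
So the move cannot be finished within 9 crossings. (The shortest complete plan takes 11:)
1. Engineer goes to the lab module with Gus and Sol.  [the storage bay: Hana, Ivo, Noor, Quin, Rhea | the lab module: Gus, Sol]
2. Engineer goes back to the storage bay with Sol.  [the storage bay: Hana, Ivo, Noor, Quin, Rhea, Sol | the lab module: Gus]
3. Engineer goes to the lab module with Rhea and Sol.  [the storage bay: Hana, Ivo, Noor, Quin | the lab module: Gus, Rhea, Sol]
4. Engineer goes back to the storage bay with Sol.  [the storage bay: Hana, Ivo, Noor, Quin, Sol | the lab module: Gus, Rhea]
5. Engineer goes to the lab module with Hana and Quin.  [the storage bay: Ivo, Noor, Sol | the lab module: Gus, Hana, Quin, Rhea]
6. Engineer goes back to the storage bay with Gus.  [the storage bay: Gus, Ivo, Noor, Sol | the lab module: Hana, Quin, Rhea]
7. Engineer goes to the lab module with Ivo and Sol.  [the storage bay: Gus, Noor | the lab module: Hana, Ivo, Quin, Rhea, Sol]
8. Engineer goes back to the storage bay with Sol.  [the storage bay: Gus, Noor, Sol | the lab module: Hana, Ivo, Quin, Rhea]
9. Engineer goes to the lab module with Noor and Sol.  [the storage bay: Gus | the lab module: Hana, Ivo, Noor, Quin, Rhea, Sol]
10. Engineer goes back to the storage bay with Sol.  [the storage bay: Gus, Sol | the lab module: Hana, Ivo, Noor, Quin, Rhea]
11. Engineer goes to the lab module with Gus and Sol.  [the storage bay: — | the lab module: Gus, Hana, Ivo, Noor, Quin, Rhea, Sol]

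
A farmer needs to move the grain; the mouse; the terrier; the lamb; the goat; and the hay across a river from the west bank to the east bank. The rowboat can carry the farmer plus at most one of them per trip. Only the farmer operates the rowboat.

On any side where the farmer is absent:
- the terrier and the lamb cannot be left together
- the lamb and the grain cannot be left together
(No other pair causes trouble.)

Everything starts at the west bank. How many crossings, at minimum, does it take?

13

Counting alone: the farmer can take at most 1 across per trip to the east bank, so moving all 6 needs at least 6 loaded trips out, with a return between consecutive ones — at least 11 crossings.
The safety rule pushes this higher. Following every safe sequence of crossings, the most of the 6 that can be at the east bank as the rowboat arrives there on crossing 11 is 5 — never all 6.
So no plan with fewer than 13 crossings exists, and this one achieves 13:
1. Farmer goes to the east bank with the lamb.  [the west bank: the goat, the grain, the hay, the mouse, the terrier | the east bank: the lamb]
2. Farmer goes back to the west bank alone.  [the west bank: the goat, the grain, the hay, the mouse, the terrier | the east bank: the lamb]
3. Farmer goes to the east bank with the grain.  [the west bank: the goat, the hay, the mouse, the terrier | the east bank: the grain, the lamb]
4. Farmer goes back to the west bank with the lamb.  [the west bank: the goat, the hay, the lamb, the mouse, the terrier | the east bank: the grain]
5. Farmer goes to the east bank with the terrier.  [the west bank: the goat, the hay, the lamb, the mouse | the east bank: the grain, the terrier]
6. Farmer goes back to the west bank alone.  [the west bank: the goat, the hay, the lamb, the mouse | the east bank: the grain, the terrier]
7. Farmer goes to the east bank with the mouse.  [the west bank: the goat, the hay, the lamb | the east bank: the grain, the mouse, the terrier]
8. Farmer goes back to the west bank alone.  [the west bank: the goat, the hay, the lamb | the east bank: the grain, the mouse, the terrier]
9. Farmer goes to the east bank with the goat.  [the west bank: the hay, the lamb | the east bank: the goat, the grain, the mouse, the terrier]
10. Farmer goes back to the west bank alone.  [the west bank: the hay, the lamb | the east bank: the goat, the grain, the mouse, the terrier]
11. Farmer goes to the east bank with the hay.  [the west bank: the lamb | the east bank: the goat, the grain, the hay, the mouse, the terrier]
12. Farmer goes back to the west bank alone.  [the west bank: the lamb | the east bank: the goat, the grain, the hay, the mouse, the terrier]
13. Farmer goes to the east bank with the lamb.  [the west bank: — | the east bank: the goat, the grain, the hay, the lamb, the mouse, the terrier]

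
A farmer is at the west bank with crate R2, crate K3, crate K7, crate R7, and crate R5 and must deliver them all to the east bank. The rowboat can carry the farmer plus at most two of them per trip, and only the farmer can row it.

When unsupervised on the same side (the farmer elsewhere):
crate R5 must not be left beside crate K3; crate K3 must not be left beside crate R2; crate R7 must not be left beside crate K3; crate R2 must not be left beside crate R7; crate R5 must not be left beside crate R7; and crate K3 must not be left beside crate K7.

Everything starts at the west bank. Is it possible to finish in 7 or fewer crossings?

Yes

Yes — this plan uses 7 crossings (≤ 7):
1. Farmer goes to the east bank with crate K3 and crate R7.
2. Farmer goes back to the west bank with crate K3.
3. Farmer goes to the east bank with crate K3 and crate K7.
4. Farmer goes back to the west bank with crate K3.
5. Farmer goes to the east bank with crate R2 and crate R5.
6. Farmer goes back to the west bank with crate R7.
7. Farmer goes to the east bank with crate K3 and crate R7.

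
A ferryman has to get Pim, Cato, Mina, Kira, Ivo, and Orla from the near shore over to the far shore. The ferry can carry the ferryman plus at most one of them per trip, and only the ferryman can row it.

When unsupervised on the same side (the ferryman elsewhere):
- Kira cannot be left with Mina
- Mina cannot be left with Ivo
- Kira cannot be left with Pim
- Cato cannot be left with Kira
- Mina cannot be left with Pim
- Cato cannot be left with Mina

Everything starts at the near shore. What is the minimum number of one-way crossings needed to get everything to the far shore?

impossible

Whatever the first load, the items left behind include a forbidden pair without the ferryman. No opening move is safe, so no plan exists.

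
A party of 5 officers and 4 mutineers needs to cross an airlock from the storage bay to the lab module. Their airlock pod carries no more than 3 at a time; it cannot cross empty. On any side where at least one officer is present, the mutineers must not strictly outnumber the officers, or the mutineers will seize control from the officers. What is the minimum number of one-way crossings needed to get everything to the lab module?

Counting alone: each trip to the lab module takes at most 3 across and each return brings at least 1 back, so after t trips out (and t−1 returns) at most 3t − (t−1) of the 9 are across; that first reaches 9 at t = 4, so at least 7 crossings are needed.
The plan below uses exactly 7 crossings, so it is optimal:
1. 3 mutineers → the lab module.  (the storage bay: 5O 1M; the lab module: 0O 3M)
2. 1 mutineer ← the storage bay.  (the storage bay: 5O 2M; the lab module: 0O 2M)
3. 3 officers → the lab module.  (the storage bay: 2O 2M; the lab module: 3O 2M)
4. 1 officer ← the storage bay.  (the storage bay: 3O 2M; the lab module: 2O 2M)
5. 2 officers and 1 mutineer → the lab module.  (the storage bay: 1O 1M; the lab module: 4O 3M)
6. 1 officer ← the storage bay.  (the storage bay: 2O 1M; the lab module: 3O 3M)
7. 2 officers and 1 mutineer → the lab module.  (the storage bay: 0O 0M; the lab module: 5O 4M)

7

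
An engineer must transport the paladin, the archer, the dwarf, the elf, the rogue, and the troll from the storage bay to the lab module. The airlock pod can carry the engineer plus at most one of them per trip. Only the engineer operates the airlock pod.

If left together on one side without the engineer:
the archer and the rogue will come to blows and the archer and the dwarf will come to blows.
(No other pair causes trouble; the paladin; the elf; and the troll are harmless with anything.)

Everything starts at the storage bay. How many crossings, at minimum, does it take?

13

Counting alone: the engineer can take at most 1 across per trip to the lab module, so moving all 6 needs at least 6 loaded trips out, with a return between consecutive ones — at least 11 crossings.
The safety rule pushes this higher. Following every safe sequence of crossings, the most of the 6 that can be at the lab module as the airlock pod arrives there on crossing 11 is 5 — never all 6.
So no plan with fewer than 13 crossings exists, and this one achieves 13:
1. Engineer goes to the lab module with the archer.
2. Engineer goes back to the storage bay alone.
3. Engineer goes to the lab module with the paladin.
4. Engineer goes back to the storage bay alone.
5. Engineer goes to the lab module with the dwarf.
6. Engineer goes back to the storage bay with the archer.
7. Engineer goes to the lab module with the rogue.
8. Engineer goes back to the storage bay alone.
9. Engineer goes to the lab module with the elf.
10. Engineer goes back to the storage bay alone.
11. Engineer goes to the lab module with the troll.
12. Engineer goes back to the storage bay alone.
13. Engineer goes to the lab module with the archer.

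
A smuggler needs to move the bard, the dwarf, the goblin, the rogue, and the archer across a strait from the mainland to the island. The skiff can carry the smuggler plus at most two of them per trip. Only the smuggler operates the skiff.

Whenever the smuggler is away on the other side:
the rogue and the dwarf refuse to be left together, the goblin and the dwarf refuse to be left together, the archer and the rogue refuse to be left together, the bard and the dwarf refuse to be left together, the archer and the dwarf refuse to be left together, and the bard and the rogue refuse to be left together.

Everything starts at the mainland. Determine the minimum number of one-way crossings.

Counting alone: the smuggler can take at most 2 across per trip to the island, so moving all 5 needs at least 3 loaded trips out, with a return between consecutive ones — at least 5 crossings.
The safety rule pushes this higher. Following every safe sequence of crossings, the most of the 5 that can be at the island as the skiff arrives there on crossing 5 is 4 — never all 5.
So no plan with fewer than 7 crossings exists, and this one achieves 7:
1. Smuggler goes to the island with the dwarf and the rogue.  [the mainland: the archer, the bard, the goblin | the island: the dwarf, the rogue]
2. Smuggler goes back to the mainland with the dwarf.  [the mainland: the archer, the bard, the dwarf, the goblin | the island: the rogue]
3. Smuggler goes to the island with the dwarf and the goblin.  [the mainland: the archer, the bard | the island: the dwarf, the goblin, the rogue]
4. Smuggler goes back to the mainland with the dwarf.  [the mainland: the archer, the bard, the dwarf | the island: the goblin, the rogue]
5. Smuggler goes to the island with the archer and the bard.  [the mainland: the dwarf | the island: the archer, the bard, the goblin, the rogue]
6. Smuggler goes back to the mainland with the rogue.  [the mainland: the dwarf, the rogue | the island: the archer, the bard, the goblin]
7. Smuggler goes to the island with the dwarf and the rogue.  [the mainland: — | the island: the archer, the bard, the dwarf, the goblin, the rogue]

7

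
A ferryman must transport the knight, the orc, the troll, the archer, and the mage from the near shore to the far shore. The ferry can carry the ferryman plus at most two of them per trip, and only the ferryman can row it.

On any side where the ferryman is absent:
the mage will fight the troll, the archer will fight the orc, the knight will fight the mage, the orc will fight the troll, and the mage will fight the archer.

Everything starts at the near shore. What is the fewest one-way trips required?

7

Counting alone: the ferryman can take at most 2 across per trip to the far shore, so moving all 5 needs at least 3 loaded trips out, with a return between consecutive ones — at least 5 crossings.
The safety rule pushes this higher. Following every safe sequence of crossings, the most of the 5 that can be at the far shore as the ferry arrives there on crossing 5 is 4 — never all 5.
So no plan with fewer than 7 crossings exists, and this one achieves 7:
1. Ferryman goes to the far shore with the mage and the orc.  [the near shore: the archer, the knight, the troll | the far shore: the mage, the orc]
2. Ferryman goes back to the near shore alone.  [the near shore: the archer, the knight, the troll | the far shore: the mage, the orc]
3. Ferryman goes to the far shore with the knight.  [the near shore: the archer, the troll | the far shore: the knight, the mage, the orc]
4. Ferryman goes back to the near shore with the mage.  [the near shore: the archer, the mage, the troll | the far shore: the knight, the orc]
5. Ferryman goes to the far shore with the archer and the troll.  [the near shore: the mage | the far shore: the archer, the knight, the orc, the troll]
6. Ferryman goes back to the near shore with the orc.  [the near shore: the mage, the orc | the far shore: the archer, the knight, the troll]
7. Ferryman goes to the far shore with the mage and the orc.  [the near shore: — | the far shore: the archer, the knight, the mage, the orc, the troll]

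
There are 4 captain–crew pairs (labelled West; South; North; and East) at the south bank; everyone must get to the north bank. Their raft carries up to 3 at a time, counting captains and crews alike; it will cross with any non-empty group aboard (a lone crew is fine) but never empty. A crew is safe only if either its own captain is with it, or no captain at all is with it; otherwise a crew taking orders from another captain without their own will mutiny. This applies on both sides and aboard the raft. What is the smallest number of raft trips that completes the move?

Counting alone: each trip to the north bank takes at most 3 across and each return brings at least 1 back, so after t trips out (and t−1 returns) at most 3t − (t−1) of the 8 are across; that first reaches 8 at t = 4, so at least 7 crossings are needed.
The safety rule pushes this higher. Following every safe sequence of crossings, the most of the 8 that can be at the north bank as the raft arrives there on crossing 7 is 7 — never all 8.
So no plan with fewer than 9 crossings exists, and this one achieves 9:
1. captain West and crew West cross → the north bank.
2. captain West crosses ← the south bank.
3. captain South, captain West, and crew South cross → the north bank.
4. captain West and crew West cross ← the south bank.
5. captain East, captain North, and captain West cross → the north bank.
6. crew South crosses ← the south bank.
7. crew South and crew West cross → the north bank.
8. crew West crosses ← the south bank.
9. crew East, crew North, and crew West cross → the north bank.

9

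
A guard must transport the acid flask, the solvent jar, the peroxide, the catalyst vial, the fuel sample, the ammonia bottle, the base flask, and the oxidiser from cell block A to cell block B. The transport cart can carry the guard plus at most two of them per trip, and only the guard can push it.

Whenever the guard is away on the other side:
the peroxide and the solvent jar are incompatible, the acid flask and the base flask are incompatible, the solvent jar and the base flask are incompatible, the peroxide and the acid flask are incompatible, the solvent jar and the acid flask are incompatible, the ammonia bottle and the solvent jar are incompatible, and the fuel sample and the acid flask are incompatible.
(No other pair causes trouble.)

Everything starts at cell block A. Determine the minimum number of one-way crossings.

13

Counting alone: the guard can take at most 2 across per trip to cell block B, so moving all 8 needs at least 4 loaded trips out, with a return between consecutive ones — at least 7 crossings.
The safety rule pushes this higher. Following every safe sequence of crossings, the most of the 8 that can be at cell block B as the transport cart arrives there on crossings 7, 9, 11 is 5, 6, 7 respectively — never all 8.
So no plan with fewer than 13 crossings exists, and this one achieves 13:
1. Guard goes to cell block B with the acid flask and the solvent jar.  [cell block A: the ammonia bottle, the base flask, the catalyst vial, the fuel sample, the oxidiser, the peroxide | cell block B: the acid flask, the solvent jar]
2. Guard goes back to cell block A with the acid flask.  [cell block A: the acid flask, the ammonia bottle, the base flask, the catalyst vial, the fuel sample, the oxidiser, the peroxide | cell block B: the solvent jar]
3. Guard goes to cell block B with the acid flask and the catalyst vial.  [cell block A: the ammonia bottle, the base flask, the fuel sample, the oxidiser, the peroxide | cell block B: the acid flask, the catalyst vial, the solvent jar]
4. Guard goes back to cell block A with the acid flask.  [cell block A: the acid flask, the ammonia bottle, the base flask, the fuel sample, the oxidiser, the peroxide | cell block B: the catalyst vial, the solvent jar]
5. Guard goes to cell block B with the acid flask and the fuel sample.  [cell block A: the ammonia bottle, the base flask, the oxidiser, the peroxide | cell block B: the acid flask, the catalyst vial, the fuel sample, the solvent jar]
6. Guard goes back to cell block A with the acid flask.  [cell block A: the acid flask, the ammonia bottle, the base flask, the oxidiser, the peroxide | cell block B: the catalyst vial, the fuel sample, the solvent jar]
7. Guard goes to cell block B with the acid flask and the oxidiser.  [cell block A: the ammonia bottle, the base flask, the peroxide | cell block B: the acid flask, the catalyst vial, the fuel sample, the oxidiser, the solvent jar]
8. Guard goes back to cell block A with the acid flask.  [cell block A: the acid flask, the ammonia bottle, the base flask, the peroxide | cell block B: the catalyst vial, the fuel sample, the oxidiser, the solvent jar]
9. Guard goes to cell block B with the base flask and the peroxide.  [cell block A: the acid flask, the ammonia bottle | cell block B: the base flask, the catalyst vial, the fuel sample, the oxidiser, the peroxide, the solvent jar]
10. Guard goes back to cell block A with the solvent jar.  [cell block A: the acid flask, the ammonia bottle, the solvent jar | cell block B: the base flask, the catalyst vial, the fuel sample, the oxidiser, the peroxide]
11. Guard goes to cell block B with the acid flask and the ammonia bottle.  [cell block A: the solvent jar | cell block B: the acid flask, the ammonia bottle, the base flask, the catalyst vial, the fuel sample, the oxidiser, the peroxide]
12. Guard goes back to cell block A with the acid flask.  [cell block A: the acid flask, the solvent jar | cell block B: the ammonia bottle, the base flask, the catalyst vial, the fuel sample, the oxidiser, the peroxide]
13. Guard goes to cell block B with the acid flask and the solvent jar.  [cell block A: — | cell block B: the acid flask, the ammonia bottle, the base flask, the catalyst vial, the fuel sample, the oxidiser, the peroxide, the solvent jar]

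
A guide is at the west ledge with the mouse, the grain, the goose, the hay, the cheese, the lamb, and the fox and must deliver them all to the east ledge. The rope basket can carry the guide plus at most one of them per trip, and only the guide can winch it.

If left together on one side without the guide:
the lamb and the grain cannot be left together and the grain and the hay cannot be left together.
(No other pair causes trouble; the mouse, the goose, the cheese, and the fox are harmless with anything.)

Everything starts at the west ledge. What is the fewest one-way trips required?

Counting alone: the guide can take at most 1 across per trip to the east ledge, so moving all 7 needs at least 7 loaded trips out, with a return between consecutive ones — at least 13 crossings.
The safety rule pushes this higher. Following every safe sequence of crossings, the most of the 7 that can be at the east ledge as the rope basket arrives there on crossing 13 is 6 — never all 7.
So no plan with fewer than 15 crossings exists, and this one achieves 15:
1. Guide goes to the east ledge with the grain.  [the west ledge: the cheese, the fox, the goose, the hay, the lamb, the mouse | the east ledge: the grain]
2. Guide goes back to the west ledge alone.  [the west ledge: the cheese, the fox, the goose, the hay, the lamb, the mouse | the east ledge: the grain]
3. Guide goes to the east ledge with the mouse.  [the west ledge: the cheese, the fox, the goose, the hay, the lamb | the east ledge: the grain, the mouse]
4. Guide goes back to the west ledge alone.  [the west ledge: the cheese, the fox, the goose, the hay, the lamb | the east ledge: the grain, the mouse]
5. Guide goes to the east ledge with the goose.  [the west ledge: the cheese, the fox, the hay, the lamb | the east ledge: the goose, the grain, the mouse]
6. Guide goes back to the west ledge alone.  [the west ledge: the cheese, the fox, the hay, the lamb | the east ledge: the goose, the grain, the mouse]
7. Guide goes to the east ledge with the hay.  [the west ledge: the cheese, the fox, the lamb | the east ledge: the goose, the grain, the hay, the mouse]
8. Guide goes back to the west ledge with the grain.  [the west ledge: the cheese, the fox, the grain, the lamb | the east ledge: the goose, the hay, the mouse]
9. Guide goes to the east ledge with the lamb.  [the west ledge: the cheese, the fox, the grain | the east ledge: the goose, the hay, the lamb, the mouse]
10. Guide goes back to the west ledge alone.  [the west ledge: the cheese, the fox, the grain | the east ledge: the goose, the hay, the lamb, the mouse]
11. Guide goes to the east ledge with the cheese.  [the west ledge: the fox, the grain | the east ledge: the cheese, the goose, the hay, the lamb, the mouse]
12. Guide goes back to the west ledge alone.  [the west ledge: the fox, the grain | the east ledge: the cheese, the goose, the hay, the lamb, the mouse]
13. Guide goes to the east ledge with the fox.  [the west ledge: the grain | the east ledge: the cheese, the fox, the goose, the hay, the lamb, the mouse]
14. Guide goes back to the west ledge alone.  [the west ledge: the grain | the east ledge: the cheese, the fox, the goose, the hay, the lamb, the mouse]
15. Guide goes to the east ledge with the grain.  [the west ledge: — | the east ledge: the cheese, the fox, the goose, the grain, the hay, the lamb, the mouse]

15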